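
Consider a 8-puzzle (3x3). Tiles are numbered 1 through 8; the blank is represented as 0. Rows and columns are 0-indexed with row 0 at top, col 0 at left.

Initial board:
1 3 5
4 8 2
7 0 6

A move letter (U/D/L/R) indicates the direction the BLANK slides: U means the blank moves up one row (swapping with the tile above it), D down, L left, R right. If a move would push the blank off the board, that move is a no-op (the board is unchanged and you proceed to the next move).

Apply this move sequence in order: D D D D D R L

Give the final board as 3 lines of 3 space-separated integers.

After move 1 (D):
1 3 5
4 8 2
7 0 6

After move 2 (D):
1 3 5
4 8 2
7 0 6

After move 3 (D):
1 3 5
4 8 2
7 0 6

After move 4 (D):
1 3 5
4 8 2
7 0 6

After move 5 (D):
1 3 5
4 8 2
7 0 6

After move 6 (R):
1 3 5
4 8 2
7 6 0

After move 7 (L):
1 3 5
4 8 2
7 0 6

Answer: 1 3 5
4 8 2
7 0 6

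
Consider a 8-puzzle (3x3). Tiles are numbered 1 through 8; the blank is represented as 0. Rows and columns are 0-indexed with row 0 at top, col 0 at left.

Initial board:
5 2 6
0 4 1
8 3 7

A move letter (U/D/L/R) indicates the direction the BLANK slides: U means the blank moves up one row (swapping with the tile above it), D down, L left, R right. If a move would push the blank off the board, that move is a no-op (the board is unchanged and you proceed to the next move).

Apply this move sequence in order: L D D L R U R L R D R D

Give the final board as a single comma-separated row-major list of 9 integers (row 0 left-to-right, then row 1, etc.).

Answer: 5, 2, 6, 8, 1, 7, 3, 4, 0

Derivation:
After move 1 (L):
5 2 6
0 4 1
8 3 7

After move 2 (D):
5 2 6
8 4 1
0 3 7

After move 3 (D):
5 2 6
8 4 1
0 3 7

After move 4 (L):
5 2 6
8 4 1
0 3 7

After move 5 (R):
5 2 6
8 4 1
3 0 7

After move 6 (U):
5 2 6
8 0 1
3 4 7

After move 7 (R):
5 2 6
8 1 0
3 4 7

After move 8 (L):
5 2 6
8 0 1
3 4 7

After move 9 (R):
5 2 6
8 1 0
3 4 7

After move 10 (D):
5 2 6
8 1 7
3 4 0

After move 11 (R):
5 2 6
8 1 7
3 4 0

After move 12 (D):
5 2 6
8 1 7
3 4 0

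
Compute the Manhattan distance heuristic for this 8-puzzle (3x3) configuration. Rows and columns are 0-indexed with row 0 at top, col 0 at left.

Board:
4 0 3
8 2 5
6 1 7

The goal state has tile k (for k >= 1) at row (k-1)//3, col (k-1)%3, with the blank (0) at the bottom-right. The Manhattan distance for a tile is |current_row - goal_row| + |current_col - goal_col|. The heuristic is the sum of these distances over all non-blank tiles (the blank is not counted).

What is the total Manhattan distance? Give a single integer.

Tile 4: at (0,0), goal (1,0), distance |0-1|+|0-0| = 1
Tile 3: at (0,2), goal (0,2), distance |0-0|+|2-2| = 0
Tile 8: at (1,0), goal (2,1), distance |1-2|+|0-1| = 2
Tile 2: at (1,1), goal (0,1), distance |1-0|+|1-1| = 1
Tile 5: at (1,2), goal (1,1), distance |1-1|+|2-1| = 1
Tile 6: at (2,0), goal (1,2), distance |2-1|+|0-2| = 3
Tile 1: at (2,1), goal (0,0), distance |2-0|+|1-0| = 3
Tile 7: at (2,2), goal (2,0), distance |2-2|+|2-0| = 2
Sum: 1 + 0 + 2 + 1 + 1 + 3 + 3 + 2 = 13

Answer: 13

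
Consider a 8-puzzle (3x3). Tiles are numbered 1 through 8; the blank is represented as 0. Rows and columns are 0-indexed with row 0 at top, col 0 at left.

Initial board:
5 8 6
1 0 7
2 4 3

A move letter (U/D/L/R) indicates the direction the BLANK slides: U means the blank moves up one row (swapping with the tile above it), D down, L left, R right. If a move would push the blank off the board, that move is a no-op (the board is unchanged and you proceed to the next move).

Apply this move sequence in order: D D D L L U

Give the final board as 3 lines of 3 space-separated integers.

Answer: 5 8 6
0 4 7
1 2 3

Derivation:
After move 1 (D):
5 8 6
1 4 7
2 0 3

After move 2 (D):
5 8 6
1 4 7
2 0 3

After move 3 (D):
5 8 6
1 4 7
2 0 3

After move 4 (L):
5 8 6
1 4 7
0 2 3

After move 5 (L):
5 8 6
1 4 7
0 2 3

After move 6 (U):
5 8 6
0 4 7
1 2 3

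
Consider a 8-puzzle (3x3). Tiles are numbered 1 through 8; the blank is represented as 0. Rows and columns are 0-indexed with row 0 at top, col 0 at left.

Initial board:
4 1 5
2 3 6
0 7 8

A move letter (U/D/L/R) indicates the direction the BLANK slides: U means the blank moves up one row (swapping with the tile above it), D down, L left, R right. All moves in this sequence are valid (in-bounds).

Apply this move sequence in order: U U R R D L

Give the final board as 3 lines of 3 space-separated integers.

After move 1 (U):
4 1 5
0 3 6
2 7 8

After move 2 (U):
0 1 5
4 3 6
2 7 8

After move 3 (R):
1 0 5
4 3 6
2 7 8

After move 4 (R):
1 5 0
4 3 6
2 7 8

After move 5 (D):
1 5 6
4 3 0
2 7 8

After move 6 (L):
1 5 6
4 0 3
2 7 8

Answer: 1 5 6
4 0 3
2 7 8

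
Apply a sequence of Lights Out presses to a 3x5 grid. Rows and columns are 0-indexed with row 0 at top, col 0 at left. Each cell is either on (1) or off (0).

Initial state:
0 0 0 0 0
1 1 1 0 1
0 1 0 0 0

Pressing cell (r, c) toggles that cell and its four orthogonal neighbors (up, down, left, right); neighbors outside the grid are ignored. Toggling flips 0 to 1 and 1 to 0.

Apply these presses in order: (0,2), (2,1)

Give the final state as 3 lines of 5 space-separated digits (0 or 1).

Answer: 0 1 1 1 0
1 0 0 0 1
1 0 1 0 0

Derivation:
After press 1 at (0,2):
0 1 1 1 0
1 1 0 0 1
0 1 0 0 0

After press 2 at (2,1):
0 1 1 1 0
1 0 0 0 1
1 0 1 0 0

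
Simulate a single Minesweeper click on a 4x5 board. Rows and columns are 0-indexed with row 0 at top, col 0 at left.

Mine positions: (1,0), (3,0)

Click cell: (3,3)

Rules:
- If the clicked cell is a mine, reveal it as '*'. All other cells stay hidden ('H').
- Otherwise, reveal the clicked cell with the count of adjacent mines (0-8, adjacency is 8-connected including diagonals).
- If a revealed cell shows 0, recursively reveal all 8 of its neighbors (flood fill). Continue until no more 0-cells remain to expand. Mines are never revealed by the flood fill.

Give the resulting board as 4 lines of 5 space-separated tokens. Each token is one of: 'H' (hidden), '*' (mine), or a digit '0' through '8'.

H 1 0 0 0
H 1 0 0 0
H 2 0 0 0
H 1 0 0 0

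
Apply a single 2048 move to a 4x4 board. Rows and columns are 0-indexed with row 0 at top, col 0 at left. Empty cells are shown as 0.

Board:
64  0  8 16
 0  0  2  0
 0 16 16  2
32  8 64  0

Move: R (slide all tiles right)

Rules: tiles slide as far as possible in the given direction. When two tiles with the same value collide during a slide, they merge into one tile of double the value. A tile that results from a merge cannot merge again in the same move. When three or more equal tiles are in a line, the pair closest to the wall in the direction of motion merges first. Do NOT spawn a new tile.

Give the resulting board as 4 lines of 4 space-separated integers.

Slide right:
row 0: [64, 0, 8, 16] -> [0, 64, 8, 16]
row 1: [0, 0, 2, 0] -> [0, 0, 0, 2]
row 2: [0, 16, 16, 2] -> [0, 0, 32, 2]
row 3: [32, 8, 64, 0] -> [0, 32, 8, 64]

Answer:  0 64  8 16
 0  0  0  2
 0  0 32  2
 0 32  8 64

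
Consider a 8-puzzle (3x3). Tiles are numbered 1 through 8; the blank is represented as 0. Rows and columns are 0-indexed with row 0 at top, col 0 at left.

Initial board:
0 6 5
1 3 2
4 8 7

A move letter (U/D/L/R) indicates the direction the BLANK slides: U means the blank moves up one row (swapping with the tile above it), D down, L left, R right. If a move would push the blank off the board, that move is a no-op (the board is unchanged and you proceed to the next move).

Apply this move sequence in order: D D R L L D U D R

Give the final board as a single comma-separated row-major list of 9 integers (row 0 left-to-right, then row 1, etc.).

Answer: 1, 6, 5, 4, 3, 2, 8, 0, 7

Derivation:
After move 1 (D):
1 6 5
0 3 2
4 8 7

After move 2 (D):
1 6 5
4 3 2
0 8 7

After move 3 (R):
1 6 5
4 3 2
8 0 7

After move 4 (L):
1 6 5
4 3 2
0 8 7

After move 5 (L):
1 6 5
4 3 2
0 8 7

After move 6 (D):
1 6 5
4 3 2
0 8 7

After move 7 (U):
1 6 5
0 3 2
4 8 7

After move 8 (D):
1 6 5
4 3 2
0 8 7

After move 9 (R):
1 6 5
4 3 2
8 0 7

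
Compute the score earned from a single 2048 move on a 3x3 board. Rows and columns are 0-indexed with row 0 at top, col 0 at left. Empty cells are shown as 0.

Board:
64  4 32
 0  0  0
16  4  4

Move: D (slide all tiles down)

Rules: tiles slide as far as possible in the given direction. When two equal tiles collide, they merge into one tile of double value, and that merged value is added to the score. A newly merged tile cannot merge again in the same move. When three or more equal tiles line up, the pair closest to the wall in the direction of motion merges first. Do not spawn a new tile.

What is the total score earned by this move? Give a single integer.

Answer: 8

Derivation:
Slide down:
col 0: [64, 0, 16] -> [0, 64, 16]  score +0 (running 0)
col 1: [4, 0, 4] -> [0, 0, 8]  score +8 (running 8)
col 2: [32, 0, 4] -> [0, 32, 4]  score +0 (running 8)
Board after move:
 0  0  0
64  0 32
16  8  4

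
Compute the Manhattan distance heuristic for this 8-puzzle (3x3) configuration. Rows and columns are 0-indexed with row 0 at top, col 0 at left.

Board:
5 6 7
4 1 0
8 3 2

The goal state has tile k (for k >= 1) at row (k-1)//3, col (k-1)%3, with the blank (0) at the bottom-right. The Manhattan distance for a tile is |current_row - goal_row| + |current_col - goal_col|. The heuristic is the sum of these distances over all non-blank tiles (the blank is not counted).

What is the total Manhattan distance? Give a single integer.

Tile 5: at (0,0), goal (1,1), distance |0-1|+|0-1| = 2
Tile 6: at (0,1), goal (1,2), distance |0-1|+|1-2| = 2
Tile 7: at (0,2), goal (2,0), distance |0-2|+|2-0| = 4
Tile 4: at (1,0), goal (1,0), distance |1-1|+|0-0| = 0
Tile 1: at (1,1), goal (0,0), distance |1-0|+|1-0| = 2
Tile 8: at (2,0), goal (2,1), distance |2-2|+|0-1| = 1
Tile 3: at (2,1), goal (0,2), distance |2-0|+|1-2| = 3
Tile 2: at (2,2), goal (0,1), distance |2-0|+|2-1| = 3
Sum: 2 + 2 + 4 + 0 + 2 + 1 + 3 + 3 = 17

Answer: 17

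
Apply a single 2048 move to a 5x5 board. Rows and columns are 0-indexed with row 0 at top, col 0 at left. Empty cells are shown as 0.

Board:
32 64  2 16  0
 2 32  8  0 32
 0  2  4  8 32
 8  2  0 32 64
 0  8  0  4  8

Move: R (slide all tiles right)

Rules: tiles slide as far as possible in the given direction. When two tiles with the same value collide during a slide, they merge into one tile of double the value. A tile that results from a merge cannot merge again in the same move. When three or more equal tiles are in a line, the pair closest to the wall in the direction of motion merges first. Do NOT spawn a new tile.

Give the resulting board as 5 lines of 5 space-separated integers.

Slide right:
row 0: [32, 64, 2, 16, 0] -> [0, 32, 64, 2, 16]
row 1: [2, 32, 8, 0, 32] -> [0, 2, 32, 8, 32]
row 2: [0, 2, 4, 8, 32] -> [0, 2, 4, 8, 32]
row 3: [8, 2, 0, 32, 64] -> [0, 8, 2, 32, 64]
row 4: [0, 8, 0, 4, 8] -> [0, 0, 8, 4, 8]

Answer:  0 32 64  2 16
 0  2 32  8 32
 0  2  4  8 32
 0  8  2 32 64
 0  0  8  4  8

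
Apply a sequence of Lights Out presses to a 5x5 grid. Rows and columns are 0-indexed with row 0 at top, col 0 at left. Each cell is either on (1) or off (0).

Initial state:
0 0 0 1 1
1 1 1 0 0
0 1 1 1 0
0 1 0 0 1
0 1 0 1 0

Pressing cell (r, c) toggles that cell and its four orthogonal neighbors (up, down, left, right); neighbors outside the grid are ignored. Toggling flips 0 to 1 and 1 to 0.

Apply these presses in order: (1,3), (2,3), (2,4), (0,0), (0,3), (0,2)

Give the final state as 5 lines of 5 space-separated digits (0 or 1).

Answer: 1 0 0 0 0
0 1 1 1 0
0 1 0 0 0
0 1 0 1 0
0 1 0 1 0

Derivation:
After press 1 at (1,3):
0 0 0 0 1
1 1 0 1 1
0 1 1 0 0
0 1 0 0 1
0 1 0 1 0

After press 2 at (2,3):
0 0 0 0 1
1 1 0 0 1
0 1 0 1 1
0 1 0 1 1
0 1 0 1 0

After press 3 at (2,4):
0 0 0 0 1
1 1 0 0 0
0 1 0 0 0
0 1 0 1 0
0 1 0 1 0

After press 4 at (0,0):
1 1 0 0 1
0 1 0 0 0
0 1 0 0 0
0 1 0 1 0
0 1 0 1 0

After press 5 at (0,3):
1 1 1 1 0
0 1 0 1 0
0 1 0 0 0
0 1 0 1 0
0 1 0 1 0

After press 6 at (0,2):
1 0 0 0 0
0 1 1 1 0
0 1 0 0 0
0 1 0 1 0
0 1 0 1 0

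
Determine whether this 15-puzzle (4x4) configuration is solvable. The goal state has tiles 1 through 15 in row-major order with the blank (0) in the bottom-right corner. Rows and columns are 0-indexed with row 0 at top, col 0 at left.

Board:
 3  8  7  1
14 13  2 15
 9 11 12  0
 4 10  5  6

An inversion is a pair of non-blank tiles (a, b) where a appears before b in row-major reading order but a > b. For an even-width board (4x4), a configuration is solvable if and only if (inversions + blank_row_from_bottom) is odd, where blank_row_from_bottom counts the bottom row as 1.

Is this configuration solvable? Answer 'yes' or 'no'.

Answer: no

Derivation:
Inversions: 50
Blank is in row 2 (0-indexed from top), which is row 2 counting from the bottom (bottom = 1).
50 + 2 = 52, which is even, so the puzzle is not solvable.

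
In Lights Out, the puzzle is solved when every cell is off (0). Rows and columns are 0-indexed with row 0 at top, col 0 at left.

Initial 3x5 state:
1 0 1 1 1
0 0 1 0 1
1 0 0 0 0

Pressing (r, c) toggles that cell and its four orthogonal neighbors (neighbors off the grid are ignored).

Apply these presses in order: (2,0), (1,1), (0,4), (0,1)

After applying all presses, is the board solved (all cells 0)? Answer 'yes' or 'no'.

Answer: yes

Derivation:
After press 1 at (2,0):
1 0 1 1 1
1 0 1 0 1
0 1 0 0 0

After press 2 at (1,1):
1 1 1 1 1
0 1 0 0 1
0 0 0 0 0

After press 3 at (0,4):
1 1 1 0 0
0 1 0 0 0
0 0 0 0 0

After press 4 at (0,1):
0 0 0 0 0
0 0 0 0 0
0 0 0 0 0

Lights still on: 0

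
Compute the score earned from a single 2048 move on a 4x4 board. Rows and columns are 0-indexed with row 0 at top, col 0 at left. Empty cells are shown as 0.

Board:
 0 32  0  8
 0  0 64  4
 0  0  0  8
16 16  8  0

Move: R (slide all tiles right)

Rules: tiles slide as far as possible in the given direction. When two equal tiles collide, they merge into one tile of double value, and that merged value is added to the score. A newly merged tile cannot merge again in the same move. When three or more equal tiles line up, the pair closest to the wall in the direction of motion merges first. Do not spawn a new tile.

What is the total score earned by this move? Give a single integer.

Slide right:
row 0: [0, 32, 0, 8] -> [0, 0, 32, 8]  score +0 (running 0)
row 1: [0, 0, 64, 4] -> [0, 0, 64, 4]  score +0 (running 0)
row 2: [0, 0, 0, 8] -> [0, 0, 0, 8]  score +0 (running 0)
row 3: [16, 16, 8, 0] -> [0, 0, 32, 8]  score +32 (running 32)
Board after move:
 0  0 32  8
 0  0 64  4
 0  0  0  8
 0  0 32  8

Answer: 32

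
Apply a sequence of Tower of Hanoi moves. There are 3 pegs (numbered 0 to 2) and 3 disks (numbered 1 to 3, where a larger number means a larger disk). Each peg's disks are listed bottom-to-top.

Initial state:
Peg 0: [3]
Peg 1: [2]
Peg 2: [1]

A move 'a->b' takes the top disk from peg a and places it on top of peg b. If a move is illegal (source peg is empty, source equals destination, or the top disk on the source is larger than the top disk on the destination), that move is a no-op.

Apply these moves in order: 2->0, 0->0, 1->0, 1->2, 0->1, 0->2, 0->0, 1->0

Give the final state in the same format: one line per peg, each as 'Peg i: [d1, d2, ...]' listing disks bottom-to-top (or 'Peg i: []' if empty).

Answer: Peg 0: [3, 1]
Peg 1: []
Peg 2: [2]

Derivation:
After move 1 (2->0):
Peg 0: [3, 1]
Peg 1: [2]
Peg 2: []

After move 2 (0->0):
Peg 0: [3, 1]
Peg 1: [2]
Peg 2: []

After move 3 (1->0):
Peg 0: [3, 1]
Peg 1: [2]
Peg 2: []

After move 4 (1->2):
Peg 0: [3, 1]
Peg 1: []
Peg 2: [2]

After move 5 (0->1):
Peg 0: [3]
Peg 1: [1]
Peg 2: [2]

After move 6 (0->2):
Peg 0: [3]
Peg 1: [1]
Peg 2: [2]

After move 7 (0->0):
Peg 0: [3]
Peg 1: [1]
Peg 2: [2]

After move 8 (1->0):
Peg 0: [3, 1]
Peg 1: []
Peg 2: [2]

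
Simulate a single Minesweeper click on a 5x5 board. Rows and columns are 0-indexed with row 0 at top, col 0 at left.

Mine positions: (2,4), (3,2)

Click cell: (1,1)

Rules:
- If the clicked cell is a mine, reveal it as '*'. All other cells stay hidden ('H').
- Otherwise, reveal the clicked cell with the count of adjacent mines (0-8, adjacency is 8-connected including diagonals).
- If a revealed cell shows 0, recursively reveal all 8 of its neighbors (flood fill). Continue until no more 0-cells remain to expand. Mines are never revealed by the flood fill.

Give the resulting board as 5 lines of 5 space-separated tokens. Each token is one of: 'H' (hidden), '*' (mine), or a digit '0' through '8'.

0 0 0 0 0
0 0 0 1 1
0 1 1 2 H
0 1 H H H
0 1 H H H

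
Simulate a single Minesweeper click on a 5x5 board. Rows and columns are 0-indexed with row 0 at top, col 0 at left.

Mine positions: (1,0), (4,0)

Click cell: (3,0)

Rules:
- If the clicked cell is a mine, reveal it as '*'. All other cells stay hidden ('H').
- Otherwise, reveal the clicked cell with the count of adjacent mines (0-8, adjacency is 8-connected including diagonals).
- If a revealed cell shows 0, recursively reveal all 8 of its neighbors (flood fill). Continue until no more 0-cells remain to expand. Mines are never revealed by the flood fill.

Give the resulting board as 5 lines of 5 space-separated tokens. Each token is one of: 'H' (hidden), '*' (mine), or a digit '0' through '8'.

H H H H H
H H H H H
H H H H H
1 H H H H
H H H H H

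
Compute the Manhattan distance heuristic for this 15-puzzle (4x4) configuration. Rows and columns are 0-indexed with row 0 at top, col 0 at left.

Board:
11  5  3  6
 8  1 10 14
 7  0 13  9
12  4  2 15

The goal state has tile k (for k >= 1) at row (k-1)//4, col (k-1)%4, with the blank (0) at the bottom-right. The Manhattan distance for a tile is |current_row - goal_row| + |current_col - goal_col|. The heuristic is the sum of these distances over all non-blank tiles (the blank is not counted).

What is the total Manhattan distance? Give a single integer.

Tile 11: at (0,0), goal (2,2), distance |0-2|+|0-2| = 4
Tile 5: at (0,1), goal (1,0), distance |0-1|+|1-0| = 2
Tile 3: at (0,2), goal (0,2), distance |0-0|+|2-2| = 0
Tile 6: at (0,3), goal (1,1), distance |0-1|+|3-1| = 3
Tile 8: at (1,0), goal (1,3), distance |1-1|+|0-3| = 3
Tile 1: at (1,1), goal (0,0), distance |1-0|+|1-0| = 2
Tile 10: at (1,2), goal (2,1), distance |1-2|+|2-1| = 2
Tile 14: at (1,3), goal (3,1), distance |1-3|+|3-1| = 4
Tile 7: at (2,0), goal (1,2), distance |2-1|+|0-2| = 3
Tile 13: at (2,2), goal (3,0), distance |2-3|+|2-0| = 3
Tile 9: at (2,3), goal (2,0), distance |2-2|+|3-0| = 3
Tile 12: at (3,0), goal (2,3), distance |3-2|+|0-3| = 4
Tile 4: at (3,1), goal (0,3), distance |3-0|+|1-3| = 5
Tile 2: at (3,2), goal (0,1), distance |3-0|+|2-1| = 4
Tile 15: at (3,3), goal (3,2), distance |3-3|+|3-2| = 1
Sum: 4 + 2 + 0 + 3 + 3 + 2 + 2 + 4 + 3 + 3 + 3 + 4 + 5 + 4 + 1 = 43

Answer: 43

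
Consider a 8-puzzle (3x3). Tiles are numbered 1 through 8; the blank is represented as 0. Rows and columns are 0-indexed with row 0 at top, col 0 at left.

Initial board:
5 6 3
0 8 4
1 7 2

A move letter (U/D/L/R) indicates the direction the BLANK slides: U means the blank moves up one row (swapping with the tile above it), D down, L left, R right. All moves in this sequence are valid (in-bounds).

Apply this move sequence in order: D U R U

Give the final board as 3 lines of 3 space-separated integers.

After move 1 (D):
5 6 3
1 8 4
0 7 2

After move 2 (U):
5 6 3
0 8 4
1 7 2

After move 3 (R):
5 6 3
8 0 4
1 7 2

After move 4 (U):
5 0 3
8 6 4
1 7 2

Answer: 5 0 3
8 6 4
1 7 2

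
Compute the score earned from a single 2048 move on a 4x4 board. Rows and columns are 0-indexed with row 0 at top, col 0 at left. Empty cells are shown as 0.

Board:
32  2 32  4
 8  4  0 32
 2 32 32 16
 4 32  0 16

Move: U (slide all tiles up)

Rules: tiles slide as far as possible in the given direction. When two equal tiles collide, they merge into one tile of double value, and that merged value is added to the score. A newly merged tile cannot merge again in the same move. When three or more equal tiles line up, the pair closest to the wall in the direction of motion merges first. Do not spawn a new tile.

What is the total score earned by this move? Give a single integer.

Slide up:
col 0: [32, 8, 2, 4] -> [32, 8, 2, 4]  score +0 (running 0)
col 1: [2, 4, 32, 32] -> [2, 4, 64, 0]  score +64 (running 64)
col 2: [32, 0, 32, 0] -> [64, 0, 0, 0]  score +64 (running 128)
col 3: [4, 32, 16, 16] -> [4, 32, 32, 0]  score +32 (running 160)
Board after move:
32  2 64  4
 8  4  0 32
 2 64  0 32
 4  0  0  0

Answer: 160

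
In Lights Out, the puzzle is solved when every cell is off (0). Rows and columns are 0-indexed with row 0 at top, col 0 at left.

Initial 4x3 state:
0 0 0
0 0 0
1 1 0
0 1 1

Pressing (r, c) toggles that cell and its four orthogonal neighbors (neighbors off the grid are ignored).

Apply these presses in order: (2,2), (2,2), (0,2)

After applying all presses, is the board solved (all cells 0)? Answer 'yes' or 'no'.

Answer: no

Derivation:
After press 1 at (2,2):
0 0 0
0 0 1
1 0 1
0 1 0

After press 2 at (2,2):
0 0 0
0 0 0
1 1 0
0 1 1

After press 3 at (0,2):
0 1 1
0 0 1
1 1 0
0 1 1

Lights still on: 7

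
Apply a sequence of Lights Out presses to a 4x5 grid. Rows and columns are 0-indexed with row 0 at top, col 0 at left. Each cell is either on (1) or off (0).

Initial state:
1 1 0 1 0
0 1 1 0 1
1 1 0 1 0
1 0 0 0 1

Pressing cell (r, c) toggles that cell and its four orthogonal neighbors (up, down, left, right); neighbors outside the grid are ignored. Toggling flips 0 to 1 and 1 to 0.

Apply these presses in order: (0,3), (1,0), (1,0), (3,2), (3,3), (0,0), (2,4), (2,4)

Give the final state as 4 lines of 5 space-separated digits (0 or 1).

After press 1 at (0,3):
1 1 1 0 1
0 1 1 1 1
1 1 0 1 0
1 0 0 0 1

After press 2 at (1,0):
0 1 1 0 1
1 0 1 1 1
0 1 0 1 0
1 0 0 0 1

After press 3 at (1,0):
1 1 1 0 1
0 1 1 1 1
1 1 0 1 0
1 0 0 0 1

After press 4 at (3,2):
1 1 1 0 1
0 1 1 1 1
1 1 1 1 0
1 1 1 1 1

After press 5 at (3,3):
1 1 1 0 1
0 1 1 1 1
1 1 1 0 0
1 1 0 0 0

After press 6 at (0,0):
0 0 1 0 1
1 1 1 1 1
1 1 1 0 0
1 1 0 0 0

After press 7 at (2,4):
0 0 1 0 1
1 1 1 1 0
1 1 1 1 1
1 1 0 0 1

After press 8 at (2,4):
0 0 1 0 1
1 1 1 1 1
1 1 1 0 0
1 1 0 0 0

Answer: 0 0 1 0 1
1 1 1 1 1
1 1 1 0 0
1 1 0 0 0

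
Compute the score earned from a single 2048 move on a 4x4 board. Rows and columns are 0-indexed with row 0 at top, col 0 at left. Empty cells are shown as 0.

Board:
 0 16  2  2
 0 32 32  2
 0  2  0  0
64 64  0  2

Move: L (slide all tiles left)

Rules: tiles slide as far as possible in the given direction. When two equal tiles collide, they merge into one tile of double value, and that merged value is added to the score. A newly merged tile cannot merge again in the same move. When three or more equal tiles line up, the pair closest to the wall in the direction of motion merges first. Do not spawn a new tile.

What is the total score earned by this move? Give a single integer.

Answer: 196

Derivation:
Slide left:
row 0: [0, 16, 2, 2] -> [16, 4, 0, 0]  score +4 (running 4)
row 1: [0, 32, 32, 2] -> [64, 2, 0, 0]  score +64 (running 68)
row 2: [0, 2, 0, 0] -> [2, 0, 0, 0]  score +0 (running 68)
row 3: [64, 64, 0, 2] -> [128, 2, 0, 0]  score +128 (running 196)
Board after move:
 16   4   0   0
 64   2   0   0
  2   0   0   0
128   2   0   0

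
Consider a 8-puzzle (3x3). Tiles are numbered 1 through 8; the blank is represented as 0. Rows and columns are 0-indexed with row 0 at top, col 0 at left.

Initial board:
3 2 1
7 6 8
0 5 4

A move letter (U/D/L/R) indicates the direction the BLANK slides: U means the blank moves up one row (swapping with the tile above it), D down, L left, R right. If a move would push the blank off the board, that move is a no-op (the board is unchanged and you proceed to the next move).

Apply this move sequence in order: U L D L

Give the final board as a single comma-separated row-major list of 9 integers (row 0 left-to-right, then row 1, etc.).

Answer: 3, 2, 1, 7, 6, 8, 0, 5, 4

Derivation:
After move 1 (U):
3 2 1
0 6 8
7 5 4

After move 2 (L):
3 2 1
0 6 8
7 5 4

After move 3 (D):
3 2 1
7 6 8
0 5 4

After move 4 (L):
3 2 1
7 6 8
0 5 4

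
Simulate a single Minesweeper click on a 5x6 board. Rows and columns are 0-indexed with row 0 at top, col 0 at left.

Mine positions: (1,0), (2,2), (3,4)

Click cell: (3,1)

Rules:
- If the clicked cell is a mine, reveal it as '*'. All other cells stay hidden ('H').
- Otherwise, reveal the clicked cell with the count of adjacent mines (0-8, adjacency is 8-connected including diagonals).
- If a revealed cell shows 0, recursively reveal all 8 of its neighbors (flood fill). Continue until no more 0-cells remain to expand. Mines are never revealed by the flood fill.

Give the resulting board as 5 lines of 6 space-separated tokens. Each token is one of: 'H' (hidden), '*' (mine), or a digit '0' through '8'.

H H H H H H
H H H H H H
H H H H H H
H 1 H H H H
H H H H H H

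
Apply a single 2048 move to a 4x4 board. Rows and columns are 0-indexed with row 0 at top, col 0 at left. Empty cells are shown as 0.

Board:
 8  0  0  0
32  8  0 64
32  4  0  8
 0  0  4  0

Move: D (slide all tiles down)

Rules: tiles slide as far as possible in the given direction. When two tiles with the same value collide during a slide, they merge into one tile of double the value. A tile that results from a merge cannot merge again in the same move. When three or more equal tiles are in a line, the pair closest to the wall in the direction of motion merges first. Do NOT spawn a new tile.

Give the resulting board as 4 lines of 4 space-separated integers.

Slide down:
col 0: [8, 32, 32, 0] -> [0, 0, 8, 64]
col 1: [0, 8, 4, 0] -> [0, 0, 8, 4]
col 2: [0, 0, 0, 4] -> [0, 0, 0, 4]
col 3: [0, 64, 8, 0] -> [0, 0, 64, 8]

Answer:  0  0  0  0
 0  0  0  0
 8  8  0 64
64  4  4  8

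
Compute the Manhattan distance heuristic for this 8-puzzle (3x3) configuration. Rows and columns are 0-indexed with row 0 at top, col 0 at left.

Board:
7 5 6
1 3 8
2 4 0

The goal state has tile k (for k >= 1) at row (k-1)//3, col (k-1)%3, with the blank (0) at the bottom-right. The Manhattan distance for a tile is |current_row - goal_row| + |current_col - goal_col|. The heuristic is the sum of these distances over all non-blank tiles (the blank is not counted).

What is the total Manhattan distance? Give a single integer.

Answer: 14

Derivation:
Tile 7: at (0,0), goal (2,0), distance |0-2|+|0-0| = 2
Tile 5: at (0,1), goal (1,1), distance |0-1|+|1-1| = 1
Tile 6: at (0,2), goal (1,2), distance |0-1|+|2-2| = 1
Tile 1: at (1,0), goal (0,0), distance |1-0|+|0-0| = 1
Tile 3: at (1,1), goal (0,2), distance |1-0|+|1-2| = 2
Tile 8: at (1,2), goal (2,1), distance |1-2|+|2-1| = 2
Tile 2: at (2,0), goal (0,1), distance |2-0|+|0-1| = 3
Tile 4: at (2,1), goal (1,0), distance |2-1|+|1-0| = 2
Sum: 2 + 1 + 1 + 1 + 2 + 2 + 3 + 2 = 14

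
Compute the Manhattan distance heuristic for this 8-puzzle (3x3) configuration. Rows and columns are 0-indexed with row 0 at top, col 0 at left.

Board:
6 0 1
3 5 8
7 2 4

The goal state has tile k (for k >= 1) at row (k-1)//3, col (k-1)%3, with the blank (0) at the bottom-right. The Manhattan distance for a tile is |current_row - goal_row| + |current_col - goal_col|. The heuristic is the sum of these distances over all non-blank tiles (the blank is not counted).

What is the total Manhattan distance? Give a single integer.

Answer: 15

Derivation:
Tile 6: (0,0)->(1,2) = 3
Tile 1: (0,2)->(0,0) = 2
Tile 3: (1,0)->(0,2) = 3
Tile 5: (1,1)->(1,1) = 0
Tile 8: (1,2)->(2,1) = 2
Tile 7: (2,0)->(2,0) = 0
Tile 2: (2,1)->(0,1) = 2
Tile 4: (2,2)->(1,0) = 3
Sum: 3 + 2 + 3 + 0 + 2 + 0 + 2 + 3 = 15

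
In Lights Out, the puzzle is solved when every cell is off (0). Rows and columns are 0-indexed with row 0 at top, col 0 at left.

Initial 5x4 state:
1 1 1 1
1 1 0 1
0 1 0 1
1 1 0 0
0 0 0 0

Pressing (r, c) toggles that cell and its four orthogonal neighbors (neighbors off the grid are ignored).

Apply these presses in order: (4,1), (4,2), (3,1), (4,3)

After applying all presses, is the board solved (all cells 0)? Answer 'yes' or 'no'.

Answer: no

Derivation:
After press 1 at (4,1):
1 1 1 1
1 1 0 1
0 1 0 1
1 0 0 0
1 1 1 0

After press 2 at (4,2):
1 1 1 1
1 1 0 1
0 1 0 1
1 0 1 0
1 0 0 1

After press 3 at (3,1):
1 1 1 1
1 1 0 1
0 0 0 1
0 1 0 0
1 1 0 1

After press 4 at (4,3):
1 1 1 1
1 1 0 1
0 0 0 1
0 1 0 1
1 1 1 0

Lights still on: 13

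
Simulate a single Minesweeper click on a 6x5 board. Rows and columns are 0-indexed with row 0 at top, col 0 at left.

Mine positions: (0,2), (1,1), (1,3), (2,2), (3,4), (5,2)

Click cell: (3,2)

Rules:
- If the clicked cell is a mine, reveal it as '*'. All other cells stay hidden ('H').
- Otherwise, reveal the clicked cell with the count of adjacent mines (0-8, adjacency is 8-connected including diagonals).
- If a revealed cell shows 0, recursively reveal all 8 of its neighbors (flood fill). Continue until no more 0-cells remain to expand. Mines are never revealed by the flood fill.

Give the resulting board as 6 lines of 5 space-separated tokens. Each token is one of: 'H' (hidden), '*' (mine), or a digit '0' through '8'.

H H H H H
H H H H H
H H H H H
H H 1 H H
H H H H H
H H H H H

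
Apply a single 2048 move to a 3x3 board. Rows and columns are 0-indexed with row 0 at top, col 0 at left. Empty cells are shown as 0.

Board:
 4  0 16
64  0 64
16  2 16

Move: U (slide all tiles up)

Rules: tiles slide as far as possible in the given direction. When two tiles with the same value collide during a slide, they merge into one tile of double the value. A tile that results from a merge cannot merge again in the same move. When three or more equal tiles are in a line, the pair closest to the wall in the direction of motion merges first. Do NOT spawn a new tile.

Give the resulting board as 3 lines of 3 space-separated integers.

Slide up:
col 0: [4, 64, 16] -> [4, 64, 16]
col 1: [0, 0, 2] -> [2, 0, 0]
col 2: [16, 64, 16] -> [16, 64, 16]

Answer:  4  2 16
64  0 64
16  0 16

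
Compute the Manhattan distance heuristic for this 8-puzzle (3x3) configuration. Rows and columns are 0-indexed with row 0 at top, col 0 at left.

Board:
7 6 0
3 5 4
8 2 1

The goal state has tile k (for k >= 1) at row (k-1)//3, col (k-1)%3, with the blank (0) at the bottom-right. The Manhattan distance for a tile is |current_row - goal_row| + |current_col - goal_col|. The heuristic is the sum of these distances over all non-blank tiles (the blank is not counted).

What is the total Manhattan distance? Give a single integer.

Tile 7: (0,0)->(2,0) = 2
Tile 6: (0,1)->(1,2) = 2
Tile 3: (1,0)->(0,2) = 3
Tile 5: (1,1)->(1,1) = 0
Tile 4: (1,2)->(1,0) = 2
Tile 8: (2,0)->(2,1) = 1
Tile 2: (2,1)->(0,1) = 2
Tile 1: (2,2)->(0,0) = 4
Sum: 2 + 2 + 3 + 0 + 2 + 1 + 2 + 4 = 16

Answer: 16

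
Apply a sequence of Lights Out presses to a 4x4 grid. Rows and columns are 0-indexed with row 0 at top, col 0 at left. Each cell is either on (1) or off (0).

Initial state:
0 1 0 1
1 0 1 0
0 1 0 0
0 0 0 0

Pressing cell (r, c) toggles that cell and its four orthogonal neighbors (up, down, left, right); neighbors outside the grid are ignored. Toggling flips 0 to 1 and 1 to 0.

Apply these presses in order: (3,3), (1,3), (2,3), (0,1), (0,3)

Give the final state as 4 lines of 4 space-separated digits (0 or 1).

Answer: 1 0 0 1
1 1 0 1
0 1 1 1
0 0 1 0

Derivation:
After press 1 at (3,3):
0 1 0 1
1 0 1 0
0 1 0 1
0 0 1 1

After press 2 at (1,3):
0 1 0 0
1 0 0 1
0 1 0 0
0 0 1 1

After press 3 at (2,3):
0 1 0 0
1 0 0 0
0 1 1 1
0 0 1 0

After press 4 at (0,1):
1 0 1 0
1 1 0 0
0 1 1 1
0 0 1 0

After press 5 at (0,3):
1 0 0 1
1 1 0 1
0 1 1 1
0 0 1 0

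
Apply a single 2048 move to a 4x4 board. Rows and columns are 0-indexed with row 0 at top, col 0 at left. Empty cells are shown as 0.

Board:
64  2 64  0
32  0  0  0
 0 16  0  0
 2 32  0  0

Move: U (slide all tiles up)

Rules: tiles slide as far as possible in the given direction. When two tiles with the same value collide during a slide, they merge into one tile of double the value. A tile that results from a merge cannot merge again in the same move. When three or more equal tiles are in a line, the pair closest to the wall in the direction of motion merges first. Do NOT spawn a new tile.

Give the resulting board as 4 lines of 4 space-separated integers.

Answer: 64  2 64  0
32 16  0  0
 2 32  0  0
 0  0  0  0

Derivation:
Slide up:
col 0: [64, 32, 0, 2] -> [64, 32, 2, 0]
col 1: [2, 0, 16, 32] -> [2, 16, 32, 0]
col 2: [64, 0, 0, 0] -> [64, 0, 0, 0]
col 3: [0, 0, 0, 0] -> [0, 0, 0, 0]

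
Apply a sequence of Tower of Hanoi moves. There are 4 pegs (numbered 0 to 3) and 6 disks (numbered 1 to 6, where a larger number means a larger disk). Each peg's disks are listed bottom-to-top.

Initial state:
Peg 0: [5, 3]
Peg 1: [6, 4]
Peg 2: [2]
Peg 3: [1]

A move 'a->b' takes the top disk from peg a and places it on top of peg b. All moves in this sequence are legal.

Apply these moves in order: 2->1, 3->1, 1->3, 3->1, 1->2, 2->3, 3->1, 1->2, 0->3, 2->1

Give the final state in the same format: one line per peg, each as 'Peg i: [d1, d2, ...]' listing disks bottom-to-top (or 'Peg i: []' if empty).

Answer: Peg 0: [5]
Peg 1: [6, 4, 2, 1]
Peg 2: []
Peg 3: [3]

Derivation:
After move 1 (2->1):
Peg 0: [5, 3]
Peg 1: [6, 4, 2]
Peg 2: []
Peg 3: [1]

After move 2 (3->1):
Peg 0: [5, 3]
Peg 1: [6, 4, 2, 1]
Peg 2: []
Peg 3: []

After move 3 (1->3):
Peg 0: [5, 3]
Peg 1: [6, 4, 2]
Peg 2: []
Peg 3: [1]

After move 4 (3->1):
Peg 0: [5, 3]
Peg 1: [6, 4, 2, 1]
Peg 2: []
Peg 3: []

After move 5 (1->2):
Peg 0: [5, 3]
Peg 1: [6, 4, 2]
Peg 2: [1]
Peg 3: []

After move 6 (2->3):
Peg 0: [5, 3]
Peg 1: [6, 4, 2]
Peg 2: []
Peg 3: [1]

After move 7 (3->1):
Peg 0: [5, 3]
Peg 1: [6, 4, 2, 1]
Peg 2: []
Peg 3: []

After move 8 (1->2):
Peg 0: [5, 3]
Peg 1: [6, 4, 2]
Peg 2: [1]
Peg 3: []

After move 9 (0->3):
Peg 0: [5]
Peg 1: [6, 4, 2]
Peg 2: [1]
Peg 3: [3]

After move 10 (2->1):
Peg 0: [5]
Peg 1: [6, 4, 2, 1]
Peg 2: []
Peg 3: [3]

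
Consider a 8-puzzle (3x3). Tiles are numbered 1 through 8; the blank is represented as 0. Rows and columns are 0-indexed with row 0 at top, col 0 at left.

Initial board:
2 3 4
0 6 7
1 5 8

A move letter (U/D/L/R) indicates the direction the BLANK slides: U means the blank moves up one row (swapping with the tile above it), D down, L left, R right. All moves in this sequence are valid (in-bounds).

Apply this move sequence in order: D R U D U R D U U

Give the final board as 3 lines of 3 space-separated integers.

After move 1 (D):
2 3 4
1 6 7
0 5 8

After move 2 (R):
2 3 4
1 6 7
5 0 8

After move 3 (U):
2 3 4
1 0 7
5 6 8

After move 4 (D):
2 3 4
1 6 7
5 0 8

After move 5 (U):
2 3 4
1 0 7
5 6 8

After move 6 (R):
2 3 4
1 7 0
5 6 8

After move 7 (D):
2 3 4
1 7 8
5 6 0

After move 8 (U):
2 3 4
1 7 0
5 6 8

After move 9 (U):
2 3 0
1 7 4
5 6 8

Answer: 2 3 0
1 7 4
5 6 8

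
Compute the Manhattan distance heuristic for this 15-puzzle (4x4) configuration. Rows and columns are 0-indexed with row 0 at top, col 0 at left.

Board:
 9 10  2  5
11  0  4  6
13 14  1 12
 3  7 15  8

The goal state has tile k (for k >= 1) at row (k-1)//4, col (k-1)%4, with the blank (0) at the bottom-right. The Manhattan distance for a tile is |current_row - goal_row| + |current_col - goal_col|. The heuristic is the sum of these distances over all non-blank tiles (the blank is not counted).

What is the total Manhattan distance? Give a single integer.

Answer: 32

Derivation:
Tile 9: (0,0)->(2,0) = 2
Tile 10: (0,1)->(2,1) = 2
Tile 2: (0,2)->(0,1) = 1
Tile 5: (0,3)->(1,0) = 4
Tile 11: (1,0)->(2,2) = 3
Tile 4: (1,2)->(0,3) = 2
Tile 6: (1,3)->(1,1) = 2
Tile 13: (2,0)->(3,0) = 1
Tile 14: (2,1)->(3,1) = 1
Tile 1: (2,2)->(0,0) = 4
Tile 12: (2,3)->(2,3) = 0
Tile 3: (3,0)->(0,2) = 5
Tile 7: (3,1)->(1,2) = 3
Tile 15: (3,2)->(3,2) = 0
Tile 8: (3,3)->(1,3) = 2
Sum: 2 + 2 + 1 + 4 + 3 + 2 + 2 + 1 + 1 + 4 + 0 + 5 + 3 + 0 + 2 = 32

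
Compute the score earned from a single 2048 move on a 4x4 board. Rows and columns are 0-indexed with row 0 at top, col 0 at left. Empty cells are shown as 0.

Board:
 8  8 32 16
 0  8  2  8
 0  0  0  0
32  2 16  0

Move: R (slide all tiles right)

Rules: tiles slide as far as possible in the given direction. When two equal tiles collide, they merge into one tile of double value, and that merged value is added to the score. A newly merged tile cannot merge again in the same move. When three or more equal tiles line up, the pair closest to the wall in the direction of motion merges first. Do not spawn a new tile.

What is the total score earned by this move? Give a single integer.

Slide right:
row 0: [8, 8, 32, 16] -> [0, 16, 32, 16]  score +16 (running 16)
row 1: [0, 8, 2, 8] -> [0, 8, 2, 8]  score +0 (running 16)
row 2: [0, 0, 0, 0] -> [0, 0, 0, 0]  score +0 (running 16)
row 3: [32, 2, 16, 0] -> [0, 32, 2, 16]  score +0 (running 16)
Board after move:
 0 16 32 16
 0  8  2  8
 0  0  0  0
 0 32  2 16

Answer: 16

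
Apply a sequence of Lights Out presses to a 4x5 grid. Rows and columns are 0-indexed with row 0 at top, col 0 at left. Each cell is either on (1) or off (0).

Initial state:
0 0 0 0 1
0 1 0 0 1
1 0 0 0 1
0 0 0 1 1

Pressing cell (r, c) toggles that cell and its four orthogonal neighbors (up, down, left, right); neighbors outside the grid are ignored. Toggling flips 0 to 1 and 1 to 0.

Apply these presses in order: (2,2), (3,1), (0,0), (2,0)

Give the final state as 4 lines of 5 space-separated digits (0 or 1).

Answer: 1 1 0 0 1
0 1 1 0 1
0 1 1 1 1
0 1 0 1 1

Derivation:
After press 1 at (2,2):
0 0 0 0 1
0 1 1 0 1
1 1 1 1 1
0 0 1 1 1

After press 2 at (3,1):
0 0 0 0 1
0 1 1 0 1
1 0 1 1 1
1 1 0 1 1

After press 3 at (0,0):
1 1 0 0 1
1 1 1 0 1
1 0 1 1 1
1 1 0 1 1

After press 4 at (2,0):
1 1 0 0 1
0 1 1 0 1
0 1 1 1 1
0 1 0 1 1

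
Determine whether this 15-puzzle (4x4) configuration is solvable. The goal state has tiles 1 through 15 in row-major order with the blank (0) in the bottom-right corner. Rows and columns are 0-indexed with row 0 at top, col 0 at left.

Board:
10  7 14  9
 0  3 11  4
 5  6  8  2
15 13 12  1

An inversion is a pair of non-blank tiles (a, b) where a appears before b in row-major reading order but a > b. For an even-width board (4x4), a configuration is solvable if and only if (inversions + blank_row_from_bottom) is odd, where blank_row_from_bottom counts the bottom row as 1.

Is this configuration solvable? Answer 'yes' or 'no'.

Answer: yes

Derivation:
Inversions: 56
Blank is in row 1 (0-indexed from top), which is row 3 counting from the bottom (bottom = 1).
56 + 3 = 59, which is odd, so the puzzle is solvable.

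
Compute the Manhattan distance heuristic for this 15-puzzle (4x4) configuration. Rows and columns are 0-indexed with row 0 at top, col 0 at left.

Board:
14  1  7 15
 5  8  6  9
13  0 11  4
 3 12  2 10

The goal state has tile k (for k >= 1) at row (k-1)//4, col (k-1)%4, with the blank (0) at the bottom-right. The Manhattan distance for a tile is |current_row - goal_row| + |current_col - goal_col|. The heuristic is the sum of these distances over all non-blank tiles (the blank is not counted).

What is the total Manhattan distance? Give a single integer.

Answer: 35

Derivation:
Tile 14: at (0,0), goal (3,1), distance |0-3|+|0-1| = 4
Tile 1: at (0,1), goal (0,0), distance |0-0|+|1-0| = 1
Tile 7: at (0,2), goal (1,2), distance |0-1|+|2-2| = 1
Tile 15: at (0,3), goal (3,2), distance |0-3|+|3-2| = 4
Tile 5: at (1,0), goal (1,0), distance |1-1|+|0-0| = 0
Tile 8: at (1,1), goal (1,3), distance |1-1|+|1-3| = 2
Tile 6: at (1,2), goal (1,1), distance |1-1|+|2-1| = 1
Tile 9: at (1,3), goal (2,0), distance |1-2|+|3-0| = 4
Tile 13: at (2,0), goal (3,0), distance |2-3|+|0-0| = 1
Tile 11: at (2,2), goal (2,2), distance |2-2|+|2-2| = 0
Tile 4: at (2,3), goal (0,3), distance |2-0|+|3-3| = 2
Tile 3: at (3,0), goal (0,2), distance |3-0|+|0-2| = 5
Tile 12: at (3,1), goal (2,3), distance |3-2|+|1-3| = 3
Tile 2: at (3,2), goal (0,1), distance |3-0|+|2-1| = 4
Tile 10: at (3,3), goal (2,1), distance |3-2|+|3-1| = 3
Sum: 4 + 1 + 1 + 4 + 0 + 2 + 1 + 4 + 1 + 0 + 2 + 5 + 3 + 4 + 3 = 35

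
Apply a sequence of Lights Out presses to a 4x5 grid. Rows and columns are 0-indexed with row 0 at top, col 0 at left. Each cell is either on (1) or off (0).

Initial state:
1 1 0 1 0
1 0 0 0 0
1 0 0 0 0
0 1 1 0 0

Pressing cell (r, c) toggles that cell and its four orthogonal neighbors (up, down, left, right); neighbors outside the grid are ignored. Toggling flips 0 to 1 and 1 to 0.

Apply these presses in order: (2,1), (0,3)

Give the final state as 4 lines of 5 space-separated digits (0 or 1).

After press 1 at (2,1):
1 1 0 1 0
1 1 0 0 0
0 1 1 0 0
0 0 1 0 0

After press 2 at (0,3):
1 1 1 0 1
1 1 0 1 0
0 1 1 0 0
0 0 1 0 0

Answer: 1 1 1 0 1
1 1 0 1 0
0 1 1 0 0
0 0 1 0 0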